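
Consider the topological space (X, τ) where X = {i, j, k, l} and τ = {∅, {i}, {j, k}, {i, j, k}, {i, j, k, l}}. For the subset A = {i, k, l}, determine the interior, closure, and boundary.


int(A) = {i}, cl(A) = {i, j, k, l}, ∂A = {j, k, l}.

Closed sets in (X, τ) are complements of opens:
  closed(X, τ) = {∅, {l}, {i, l}, {j, k, l}, {i, j, k, l}}.
int(A) = ⋃ {U ∈ τ : U ⊆ A}. Opens contained in A: ∅, {i}.
Taking the union of these: int(A) = {i}.
cl(A) = ⋂ {C closed : A ⊆ C}. Closed sets containing A: {i, j, k, l}.
Intersecting these: cl(A) = {i, j, k, l}.
∂A = cl(A) ∖ int(A) = {i, j, k, l} ∖ {i} = {j, k, l}.


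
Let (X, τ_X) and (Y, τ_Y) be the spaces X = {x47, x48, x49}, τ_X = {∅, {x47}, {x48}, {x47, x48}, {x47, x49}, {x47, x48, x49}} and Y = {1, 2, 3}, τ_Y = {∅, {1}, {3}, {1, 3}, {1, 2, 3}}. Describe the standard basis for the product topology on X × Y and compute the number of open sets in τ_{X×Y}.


Basis B = {∅ × ∅, {x47} × {1}, {x47} × {3}, {x48} × {1}, {x48} × {3}, {x47} × {1, 3}, {x47, x48} × {1}, {x47, x49} × {1}, {x47, x48} × {3}, {x47, x49} × {3}, {x48} × {1, 3}, {x47} × {1, 2, 3}, {x47, x48, x49} × {1}, {x47, x48, x49} × {3}, {x48} × {1, 2, 3}, {x47, x48} × {1, 3}, {x47, x49} × {1, 3}, {x47, x48} × {1, 2, 3}, {x47, x49} × {1, 2, 3}, {x47, x48, x49} × {1, 3}, {x47, x48, x49} × {1, 2, 3}}; |τ_{X×Y}| = 70.

Enumerate products U × V with U ∈ τ_X, V ∈ τ_Y (deduplicated):
  ∅ × ∅ = {} (∅)
  {x47} × {1} = {(x47,1)}
  {x47} × {3} = {(x47,3)}
  {x48} × {1} = {(x48,1)}
  {x48} × {3} = {(x48,3)}
  {x47} × {1, 3} = {(x47,1), (x47,3)}
  {x47, x48} × {1} = {(x47,1), (x48,1)}
  {x47, x49} × {1} = {(x47,1), (x49,1)}
  {x47, x48} × {3} = {(x47,3), (x48,3)}
  {x47, x49} × {3} = {(x47,3), (x49,3)}
  {x48} × {1, 3} = {(x48,1), (x48,3)}
  {x47} × {1, 2, 3} = {(x47,1), (x47,2), (x47,3)}
  {x47, x48, x49} × {1} = {(x47,1), (x48,1), (x49,1)}
  {x47, x48, x49} × {3} = {(x47,3), (x48,3), (x49,3)}
  {x48} × {1, 2, 3} = {(x48,1), (x48,2), (x48,3)}
  {x47, x48} × {1, 3} = {(x47,1), (x47,3), (x48,1), (x48,3)}
  {x47, x49} × {1, 3} = {(x47,1), (x47,3), (x49,1), (x49,3)}
  {x47, x48} × {1, 2, 3} = {(x47,1), (x47,2), (x47,3), (x48,1), (x48,2), (x48,3)}
  {x47, x49} × {1, 2, 3} = {(x47,1), (x47,2), (x47,3), (x49,1), (x49,2), (x49,3)}
  {x47, x48, x49} × {1, 3} = {(x47,1), (x47,3), (x48,1), (x48,3), (x49,1), (x49,3)}
  {x47, x48, x49} × {1, 2, 3} = {(x47,1), (x47,2), (x47,3), (x48,1), (x48,2), (x48,3), (x49,1), (x49,2), (x49,3)}
These 21 distinct sets form the basis B.
Close under arbitrary unions to get τ_{X×Y}; counting gives |τ_{X×Y}| = 70.


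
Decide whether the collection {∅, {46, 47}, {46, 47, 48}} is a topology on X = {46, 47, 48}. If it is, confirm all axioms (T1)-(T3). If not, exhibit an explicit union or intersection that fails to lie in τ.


τ IS a topology on X.

Axiom (T1): ∅ ∈ τ? Yes; X ∈ τ? Yes.
Axiom (T2/T3): check pairwise unions and intersections of members of τ.
All pairwise intersections and unions checked — each lies in τ. Therefore τ satisfies (T1), (T2), (T3): it IS a topology on X.


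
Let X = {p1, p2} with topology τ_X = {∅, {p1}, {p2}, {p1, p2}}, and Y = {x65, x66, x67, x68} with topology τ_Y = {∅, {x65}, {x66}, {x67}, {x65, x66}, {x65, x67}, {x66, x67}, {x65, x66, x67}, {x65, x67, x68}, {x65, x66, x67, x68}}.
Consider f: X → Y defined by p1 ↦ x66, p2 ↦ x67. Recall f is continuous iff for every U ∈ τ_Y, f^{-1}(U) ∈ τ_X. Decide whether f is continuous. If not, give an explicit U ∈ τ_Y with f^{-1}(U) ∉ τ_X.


f IS continuous.

Compute f^{-1}(U) for each U ∈ τ_Y:
  U = ∅: f^{-1}(U) = ∅ ∈ τ_X ✓.
  U = {x65}: f^{-1}(U) = ∅ ∈ τ_X ✓.
  U = {x66}: f^{-1}(U) = {p1} ∈ τ_X ✓.
  U = {x67}: f^{-1}(U) = {p2} ∈ τ_X ✓.
  U = {x65, x66}: f^{-1}(U) = {p1} ∈ τ_X ✓.
  U = {x65, x67}: f^{-1}(U) = {p2} ∈ τ_X ✓.
  U = {x66, x67}: f^{-1}(U) = {p1, p2} ∈ τ_X ✓.
  U = {x65, x66, x67}: f^{-1}(U) = {p1, p2} ∈ τ_X ✓.
  U = {x65, x67, x68}: f^{-1}(U) = {p2} ∈ τ_X ✓.
  U = {x65, x66, x67, x68}: f^{-1}(U) = {p1, p2} ∈ τ_X ✓.
Every preimage lies in τ_X, so f IS continuous.


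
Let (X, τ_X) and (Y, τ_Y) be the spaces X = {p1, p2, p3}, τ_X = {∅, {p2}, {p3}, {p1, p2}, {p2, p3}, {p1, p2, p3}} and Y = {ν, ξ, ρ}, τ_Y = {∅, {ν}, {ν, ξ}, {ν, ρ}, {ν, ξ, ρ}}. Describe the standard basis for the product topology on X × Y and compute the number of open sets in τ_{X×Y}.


Basis B = {∅ × ∅, {p2} × {ν}, {p3} × {ν}, {p1, p2} × {ν}, {p2} × {ν, ξ}, {p2} × {ν, ρ}, {p2, p3} × {ν}, {p3} × {ν, ξ}, {p3} × {ν, ρ}, {p1, p2, p3} × {ν}, {p2} × {ν, ξ, ρ}, {p3} × {ν, ξ, ρ}, {p1, p2} × {ν, ξ}, {p1, p2} × {ν, ρ}, {p2, p3} × {ν, ξ}, {p2, p3} × {ν, ρ}, {p1, p2} × {ν, ξ, ρ}, {p1, p2, p3} × {ν, ξ}, {p1, p2, p3} × {ν, ρ}, {p2, p3} × {ν, ξ, ρ}, {p1, p2, p3} × {ν, ξ, ρ}}; |τ_{X×Y}| = 70.

Enumerate products U × V with U ∈ τ_X, V ∈ τ_Y (deduplicated):
  ∅ × ∅ = {} (∅)
  {p2} × {ν} = {(p2,ν)}
  {p3} × {ν} = {(p3,ν)}
  {p1, p2} × {ν} = {(p1,ν), (p2,ν)}
  {p2} × {ν, ξ} = {(p2,ν), (p2,ξ)}
  {p2} × {ν, ρ} = {(p2,ν), (p2,ρ)}
  {p2, p3} × {ν} = {(p2,ν), (p3,ν)}
  {p3} × {ν, ξ} = {(p3,ν), (p3,ξ)}
  {p3} × {ν, ρ} = {(p3,ν), (p3,ρ)}
  {p1, p2, p3} × {ν} = {(p1,ν), (p2,ν), (p3,ν)}
  {p2} × {ν, ξ, ρ} = {(p2,ν), (p2,ξ), (p2,ρ)}
  {p3} × {ν, ξ, ρ} = {(p3,ν), (p3,ξ), (p3,ρ)}
  {p1, p2} × {ν, ξ} = {(p1,ν), (p1,ξ), (p2,ν), (p2,ξ)}
  {p1, p2} × {ν, ρ} = {(p1,ν), (p1,ρ), (p2,ν), (p2,ρ)}
  {p2, p3} × {ν, ξ} = {(p2,ν), (p2,ξ), (p3,ν), (p3,ξ)}
  {p2, p3} × {ν, ρ} = {(p2,ν), (p2,ρ), (p3,ν), (p3,ρ)}
  {p1, p2} × {ν, ξ, ρ} = {(p1,ν), (p1,ξ), (p1,ρ), (p2,ν), (p2,ξ), (p2,ρ)}
  {p1, p2, p3} × {ν, ξ} = {(p1,ν), (p1,ξ), (p2,ν), (p2,ξ), (p3,ν), (p3,ξ)}
  {p1, p2, p3} × {ν, ρ} = {(p1,ν), (p1,ρ), (p2,ν), (p2,ρ), (p3,ν), (p3,ρ)}
  {p2, p3} × {ν, ξ, ρ} = {(p2,ν), (p2,ξ), (p2,ρ), (p3,ν), (p3,ξ), (p3,ρ)}
  {p1, p2, p3} × {ν, ξ, ρ} = {(p1,ν), (p1,ξ), (p1,ρ), (p2,ν), (p2,ξ), (p2,ρ), (p3,ν), (p3,ξ), (p3,ρ)}
These 21 distinct sets form the basis B.
Close under arbitrary unions to get τ_{X×Y}; counting gives |τ_{X×Y}| = 70.


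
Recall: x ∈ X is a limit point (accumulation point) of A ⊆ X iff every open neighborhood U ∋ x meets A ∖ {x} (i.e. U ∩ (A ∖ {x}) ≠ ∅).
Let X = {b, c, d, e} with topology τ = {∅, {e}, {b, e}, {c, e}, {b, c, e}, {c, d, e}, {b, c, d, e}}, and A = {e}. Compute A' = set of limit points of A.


A' = {b, c, d}

For each x ∈ X, list the open sets U ∈ τ with x ∈ U, then check whether U ∩ (A ∖ {x}) ≠ ∅ for every such U.
  x = b: opens ∋ x are {b, e}, {b, c, e}, {b, c, d, e}; each meets A ∖ {b}, so x IS a limit point.
  x = c: opens ∋ x are {c, e}, {b, c, e}, {c, d, e}, {b, c, d, e}; each meets A ∖ {c}, so x IS a limit point.
  x = d: opens ∋ x are {c, d, e}, {b, c, d, e}; each meets A ∖ {d}, so x IS a limit point.
  x = e: open {e} ∋ x has {e} ∩ (A ∖ {e}) = ∅, so x is NOT a limit point.
Collecting: A' = {b, c, d}.


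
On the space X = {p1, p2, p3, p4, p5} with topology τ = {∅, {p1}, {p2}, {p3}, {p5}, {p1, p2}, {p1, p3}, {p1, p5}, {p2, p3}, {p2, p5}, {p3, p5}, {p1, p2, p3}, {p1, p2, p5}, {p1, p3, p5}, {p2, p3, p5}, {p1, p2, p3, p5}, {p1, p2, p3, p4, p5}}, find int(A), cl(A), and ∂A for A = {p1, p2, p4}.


int(A) = {p1, p2}, cl(A) = {p1, p2, p4}, ∂A = {p4}.

Closed sets in (X, τ) are complements of opens:
  closed(X, τ) = {∅, {p4}, {p1, p4}, {p2, p4}, {p3, p4}, {p4, p5}, {p1, p2, p4}, {p1, p3, p4}, {p1, p4, p5}, {p2, p3, p4}, {p2, p4, p5}, {p3, p4, p5}, {p1, p2, p3, p4}, {p1, p2, p4, p5}, {p1, p3, p4, p5}, {p2, p3, p4, p5}, {p1, p2, p3, p4, p5}}.
int(A) = ⋃ {U ∈ τ : U ⊆ A}. Opens contained in A: ∅, {p1}, {p2}, {p1, p2}.
Taking the union of these: int(A) = {p1, p2}.
cl(A) = ⋂ {C closed : A ⊆ C}. Closed sets containing A: {p1, p2, p4}, {p1, p2, p3, p4}, {p1, p2, p4, p5}, {p1, p2, p3, p4, p5}.
Intersecting these: cl(A) = {p1, p2, p4}.
∂A = cl(A) ∖ int(A) = {p1, p2, p4} ∖ {p1, p2} = {p4}.


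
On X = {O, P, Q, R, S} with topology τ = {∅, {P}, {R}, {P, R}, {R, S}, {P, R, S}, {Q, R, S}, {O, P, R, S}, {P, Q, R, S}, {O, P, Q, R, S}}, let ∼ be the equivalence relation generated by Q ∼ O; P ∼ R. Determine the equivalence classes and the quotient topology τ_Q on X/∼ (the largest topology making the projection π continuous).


X/∼ = {[O=Q], [P=R], [S]}; |τ_Q| = 4.

Equivalence classes: [O=Q], [P=R], [S].
Quotient map π: X → X/∼ sends O ↦ [O=Q], P ↦ [P=R], Q ↦ [O=Q], R ↦ [P=R], S ↦ [S].
For each subset V ⊆ X/∼, compute π^{-1}(V) ⊆ X and check whether π^{-1}(V) ∈ τ. V is open in τ_Q iff π^{-1}(V) ∈ τ.
  V = {}: π^{-1}(V) = ∅ ∈ τ ✓.
  V = {[O=Q]}: π^{-1}(V) = {O, Q} ∉ τ ✗.
  V = {[P=R]}: π^{-1}(V) = {P, R} ∈ τ ✓.
  V = {[O=Q], [P=R]}: π^{-1}(V) = {O, P, Q, R} ∉ τ ✗.
  V = {[S]}: π^{-1}(V) = {S} ∉ τ ✗.
  V = {[O=Q], [S]}: π^{-1}(V) = {O, Q, S} ∉ τ ✗.
  V = {[P=R], [S]}: π^{-1}(V) = {P, R, S} ∈ τ ✓.
  V = {[O=Q], [P=R], [S]}: π^{-1}(V) = {O, P, Q, R, S} ∈ τ ✓.
Open sets in the quotient: τ_Q = {{}, {[P=R]}, {[P=R], [S]}, {[O=Q], [P=R], [S]}} (4 elements).


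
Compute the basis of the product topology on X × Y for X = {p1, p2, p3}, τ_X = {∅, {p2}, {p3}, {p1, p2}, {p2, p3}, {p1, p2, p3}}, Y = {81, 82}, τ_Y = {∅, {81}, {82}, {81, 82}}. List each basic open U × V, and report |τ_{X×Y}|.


Basis B = {∅ × ∅, {p2} × {81}, {p2} × {82}, {p3} × {81}, {p3} × {82}, {p1, p2} × {81}, {p1, p2} × {82}, {p2} × {81, 82}, {p2, p3} × {81}, {p2, p3} × {82}, {p3} × {81, 82}, {p1, p2, p3} × {81}, {p1, p2, p3} × {82}, {p1, p2} × {81, 82}, {p2, p3} × {81, 82}, {p1, p2, p3} × {81, 82}}; |τ_{X×Y}| = 36.

Enumerate products U × V with U ∈ τ_X, V ∈ τ_Y (deduplicated):
  ∅ × ∅ = {} (∅)
  {p2} × {81} = {(p2,81)}
  {p2} × {82} = {(p2,82)}
  {p3} × {81} = {(p3,81)}
  {p3} × {82} = {(p3,82)}
  {p1, p2} × {81} = {(p1,81), (p2,81)}
  {p1, p2} × {82} = {(p1,82), (p2,82)}
  {p2} × {81, 82} = {(p2,81), (p2,82)}
  {p2, p3} × {81} = {(p2,81), (p3,81)}
  {p2, p3} × {82} = {(p2,82), (p3,82)}
  {p3} × {81, 82} = {(p3,81), (p3,82)}
  {p1, p2, p3} × {81} = {(p1,81), (p2,81), (p3,81)}
  {p1, p2, p3} × {82} = {(p1,82), (p2,82), (p3,82)}
  {p1, p2} × {81, 82} = {(p1,81), (p1,82), (p2,81), (p2,82)}
  {p2, p3} × {81, 82} = {(p2,81), (p2,82), (p3,81), (p3,82)}
  {p1, p2, p3} × {81, 82} = {(p1,81), (p1,82), (p2,81), (p2,82), (p3,81), (p3,82)}
These 16 distinct sets form the basis B.
Close under arbitrary unions to get τ_{X×Y}; counting gives |τ_{X×Y}| = 36.


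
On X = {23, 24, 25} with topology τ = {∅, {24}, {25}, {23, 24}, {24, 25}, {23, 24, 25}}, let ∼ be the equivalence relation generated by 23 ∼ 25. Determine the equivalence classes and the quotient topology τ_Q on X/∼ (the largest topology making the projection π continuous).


X/∼ = {[23=25], [24]}; |τ_Q| = 3.

Equivalence classes: [23=25], [24].
Quotient map π: X → X/∼ sends 23 ↦ [23=25], 24 ↦ [24], 25 ↦ [23=25].
For each subset V ⊆ X/∼, compute π^{-1}(V) ⊆ X and check whether π^{-1}(V) ∈ τ. V is open in τ_Q iff π^{-1}(V) ∈ τ.
  V = {}: π^{-1}(V) = ∅ ∈ τ ✓.
  V = {[23=25]}: π^{-1}(V) = {23, 25} ∉ τ ✗.
  V = {[24]}: π^{-1}(V) = {24} ∈ τ ✓.
  V = {[23=25], [24]}: π^{-1}(V) = {23, 24, 25} ∈ τ ✓.
Open sets in the quotient: τ_Q = {{}, {[24]}, {[23=25], [24]}} (3 elements).


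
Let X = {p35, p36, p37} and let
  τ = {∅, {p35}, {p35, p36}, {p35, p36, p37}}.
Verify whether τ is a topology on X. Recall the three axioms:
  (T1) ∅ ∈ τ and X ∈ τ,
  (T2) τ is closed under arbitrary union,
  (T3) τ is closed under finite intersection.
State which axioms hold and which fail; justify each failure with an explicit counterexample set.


τ IS a topology on X.

Axiom (T1): ∅ ∈ τ? Yes; X ∈ τ? Yes.
Axiom (T2/T3): check pairwise unions and intersections of members of τ.
All pairwise intersections and unions checked — each lies in τ. Therefore τ satisfies (T1), (T2), (T3): it IS a topology on X.


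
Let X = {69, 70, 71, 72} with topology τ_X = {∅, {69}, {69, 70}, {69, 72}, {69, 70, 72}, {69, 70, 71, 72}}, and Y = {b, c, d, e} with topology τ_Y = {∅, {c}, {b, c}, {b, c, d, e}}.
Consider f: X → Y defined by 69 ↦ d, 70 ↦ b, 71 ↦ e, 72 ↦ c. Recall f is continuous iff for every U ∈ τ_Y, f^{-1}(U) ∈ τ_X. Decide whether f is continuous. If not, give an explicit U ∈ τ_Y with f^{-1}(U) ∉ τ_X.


f is NOT continuous.

Compute f^{-1}(U) for each U ∈ τ_Y:
  U = ∅: f^{-1}(U) = ∅ ∈ τ_X ✓.
  U = {c}: f^{-1}(U) = {72} ∉ τ_X ✗.
  U = {b, c}: f^{-1}(U) = {70, 72} ∉ τ_X ✗.
  U = {b, c, d, e}: f^{-1}(U) = {69, 70, 71, 72} ∈ τ_X ✓.
Found U = {c} with f^{-1}(U) = {72} not in τ_X. Therefore f is NOT continuous.


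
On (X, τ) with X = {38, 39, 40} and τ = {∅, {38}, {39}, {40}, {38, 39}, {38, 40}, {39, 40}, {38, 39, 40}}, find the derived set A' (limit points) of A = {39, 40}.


A' = ∅

For each x ∈ X, list the open sets U ∈ τ with x ∈ U, then check whether U ∩ (A ∖ {x}) ≠ ∅ for every such U.
  x = 38: open {38} ∋ x has {38} ∩ (A ∖ {38}) = ∅, so x is NOT a limit point.
  x = 39: open {39} ∋ x has {39} ∩ (A ∖ {39}) = ∅, so x is NOT a limit point.
  x = 40: open {40} ∋ x has {40} ∩ (A ∖ {40}) = ∅, so x is NOT a limit point.
Collecting: A' = ∅.


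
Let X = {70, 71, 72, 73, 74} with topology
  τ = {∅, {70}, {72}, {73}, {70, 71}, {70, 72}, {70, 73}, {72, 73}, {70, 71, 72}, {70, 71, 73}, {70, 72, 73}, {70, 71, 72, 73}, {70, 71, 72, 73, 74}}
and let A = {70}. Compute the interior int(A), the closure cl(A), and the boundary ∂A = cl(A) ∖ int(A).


int(A) = {70}, cl(A) = {70, 71, 74}, ∂A = {71, 74}.

Closed sets in (X, τ) are complements of opens:
  closed(X, τ) = {∅, {74}, {71, 74}, {72, 74}, {73, 74}, {70, 71, 74}, {71, 72, 74}, {71, 73, 74}, {72, 73, 74}, {70, 71, 72, 74}, {70, 71, 73, 74}, {71, 72, 73, 74}, {70, 71, 72, 73, 74}}.
int(A) = ⋃ {U ∈ τ : U ⊆ A}. Opens contained in A: ∅, {70}.
Taking the union of these: int(A) = {70}.
cl(A) = ⋂ {C closed : A ⊆ C}. Closed sets containing A: {70, 71, 74}, {70, 71, 72, 74}, {70, 71, 73, 74}, {70, 71, 72, 73, 74}.
Intersecting these: cl(A) = {70, 71, 74}.
∂A = cl(A) ∖ int(A) = {70, 71, 74} ∖ {70} = {71, 74}.


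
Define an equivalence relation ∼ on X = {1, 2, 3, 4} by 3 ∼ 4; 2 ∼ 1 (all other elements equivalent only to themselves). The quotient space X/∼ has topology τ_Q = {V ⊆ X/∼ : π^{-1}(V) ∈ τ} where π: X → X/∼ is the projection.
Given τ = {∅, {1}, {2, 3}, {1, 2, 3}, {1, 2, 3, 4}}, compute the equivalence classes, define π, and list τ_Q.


X/∼ = {[1=2], [3=4]}; |τ_Q| = 2.

Equivalence classes: [1=2], [3=4].
Quotient map π: X → X/∼ sends 1 ↦ [1=2], 2 ↦ [1=2], 3 ↦ [3=4], 4 ↦ [3=4].
For each subset V ⊆ X/∼, compute π^{-1}(V) ⊆ X and check whether π^{-1}(V) ∈ τ. V is open in τ_Q iff π^{-1}(V) ∈ τ.
  V = {}: π^{-1}(V) = ∅ ∈ τ ✓.
  V = {[1=2]}: π^{-1}(V) = {1, 2} ∉ τ ✗.
  V = {[3=4]}: π^{-1}(V) = {3, 4} ∉ τ ✗.
  V = {[1=2], [3=4]}: π^{-1}(V) = {1, 2, 3, 4} ∈ τ ✓.
Open sets in the quotient: τ_Q = {{}, {[1=2], [3=4]}} (2 elements).


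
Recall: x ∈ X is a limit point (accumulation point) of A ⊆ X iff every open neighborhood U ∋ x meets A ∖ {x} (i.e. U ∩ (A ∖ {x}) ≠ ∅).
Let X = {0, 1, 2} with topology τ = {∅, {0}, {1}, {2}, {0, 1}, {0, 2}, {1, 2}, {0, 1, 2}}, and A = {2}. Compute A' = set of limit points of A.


A' = ∅

For each x ∈ X, list the open sets U ∈ τ with x ∈ U, then check whether U ∩ (A ∖ {x}) ≠ ∅ for every such U.
  x = 0: open {0} ∋ x has {0} ∩ (A ∖ {0}) = ∅, so x is NOT a limit point.
  x = 1: open {1} ∋ x has {1} ∩ (A ∖ {1}) = ∅, so x is NOT a limit point.
  x = 2: open {2} ∋ x has {2} ∩ (A ∖ {2}) = ∅, so x is NOT a limit point.
Collecting: A' = ∅.


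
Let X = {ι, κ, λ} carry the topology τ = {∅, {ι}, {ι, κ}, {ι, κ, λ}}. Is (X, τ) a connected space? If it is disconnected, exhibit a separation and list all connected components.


(X, τ) is connected.

Find clopen sets (U ∈ τ with X ∖ U ∈ τ):
  U = ∅, X ∖ U = {ι, κ, λ} — both open, so U is clopen.
  U = {ι, κ, λ}, X ∖ U = ∅ — both open, so U is clopen.
Only trivial clopens (∅ and X) exist, so (X, τ) is connected.
Compute connected components by grouping points that agree on all clopens:
  component: {ι, κ, λ}


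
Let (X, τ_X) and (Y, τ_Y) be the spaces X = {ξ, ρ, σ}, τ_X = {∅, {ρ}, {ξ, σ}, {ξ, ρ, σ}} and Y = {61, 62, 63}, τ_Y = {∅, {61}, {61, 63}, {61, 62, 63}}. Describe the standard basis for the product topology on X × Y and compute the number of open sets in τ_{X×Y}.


Basis B = {∅ × ∅, {ρ} × {61}, {ξ, σ} × {61}, {ρ} × {61, 63}, {ξ, ρ, σ} × {61}, {ρ} × {61, 62, 63}, {ξ, σ} × {61, 63}, {ξ, σ} × {61, 62, 63}, {ξ, ρ, σ} × {61, 63}, {ξ, ρ, σ} × {61, 62, 63}}; |τ_{X×Y}| = 16.

Enumerate products U × V with U ∈ τ_X, V ∈ τ_Y (deduplicated):
  ∅ × ∅ = {} (∅)
  {ρ} × {61} = {(ρ,61)}
  {ξ, σ} × {61} = {(ξ,61), (σ,61)}
  {ρ} × {61, 63} = {(ρ,61), (ρ,63)}
  {ξ, ρ, σ} × {61} = {(ξ,61), (ρ,61), (σ,61)}
  {ρ} × {61, 62, 63} = {(ρ,61), (ρ,62), (ρ,63)}
  {ξ, σ} × {61, 63} = {(ξ,61), (ξ,63), (σ,61), (σ,63)}
  {ξ, σ} × {61, 62, 63} = {(ξ,61), (ξ,62), (ξ,63), (σ,61), (σ,62), (σ,63)}
  {ξ, ρ, σ} × {61, 63} = {(ξ,61), (ξ,63), (ρ,61), (ρ,63), (σ,61), (σ,63)}
  {ξ, ρ, σ} × {61, 62, 63} = {(ξ,61), (ξ,62), (ξ,63), (ρ,61), (ρ,62), (ρ,63), (σ,61), (σ,62), (σ,63)}
These 10 distinct sets form the basis B.
Close under arbitrary unions to get τ_{X×Y}; counting gives |τ_{X×Y}| = 16.


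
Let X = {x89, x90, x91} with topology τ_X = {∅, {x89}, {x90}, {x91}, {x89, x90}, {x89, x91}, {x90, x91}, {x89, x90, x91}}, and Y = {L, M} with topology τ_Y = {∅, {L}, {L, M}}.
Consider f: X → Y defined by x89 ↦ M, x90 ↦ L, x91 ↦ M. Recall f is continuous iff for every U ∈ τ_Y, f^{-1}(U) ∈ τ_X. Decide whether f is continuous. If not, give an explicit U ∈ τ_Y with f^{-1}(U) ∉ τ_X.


f IS continuous.

Compute f^{-1}(U) for each U ∈ τ_Y:
  U = ∅: f^{-1}(U) = ∅ ∈ τ_X ✓.
  U = {L}: f^{-1}(U) = {x90} ∈ τ_X ✓.
  U = {L, M}: f^{-1}(U) = {x89, x90, x91} ∈ τ_X ✓.
Every preimage lies in τ_X, so f IS continuous.


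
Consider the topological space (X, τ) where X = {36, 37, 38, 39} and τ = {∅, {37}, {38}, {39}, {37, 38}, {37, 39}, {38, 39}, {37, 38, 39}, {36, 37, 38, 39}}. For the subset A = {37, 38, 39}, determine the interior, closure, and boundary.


int(A) = {37, 38, 39}, cl(A) = {36, 37, 38, 39}, ∂A = {36}.

Closed sets in (X, τ) are complements of opens:
  closed(X, τ) = {∅, {36}, {36, 37}, {36, 38}, {36, 39}, {36, 37, 38}, {36, 37, 39}, {36, 38, 39}, {36, 37, 38, 39}}.
int(A) = ⋃ {U ∈ τ : U ⊆ A}. Opens contained in A: ∅, {37}, {38}, {39}, {37, 38}, {37, 39}, {38, 39}, {37, 38, 39}.
Taking the union of these: int(A) = {37, 38, 39}.
cl(A) = ⋂ {C closed : A ⊆ C}. Closed sets containing A: {36, 37, 38, 39}.
Intersecting these: cl(A) = {36, 37, 38, 39}.
∂A = cl(A) ∖ int(A) = {36, 37, 38, 39} ∖ {37, 38, 39} = {36}.


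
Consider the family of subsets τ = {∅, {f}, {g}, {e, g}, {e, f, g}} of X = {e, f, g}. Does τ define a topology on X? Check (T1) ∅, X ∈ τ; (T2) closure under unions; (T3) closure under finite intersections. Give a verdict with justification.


τ is NOT a topology on X.

Axiom (T1): ∅ ∈ τ? Yes; X ∈ τ? Yes.
Axiom (T2/T3): check pairwise unions and intersections of members of τ.
Counterexample for (T2): {f} ∪ {g} = {f, g} ∉ τ. Therefore τ is NOT a topology.


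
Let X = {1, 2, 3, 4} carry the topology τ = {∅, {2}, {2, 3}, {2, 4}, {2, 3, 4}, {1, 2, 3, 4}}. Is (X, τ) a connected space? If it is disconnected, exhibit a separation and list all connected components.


(X, τ) is connected.

Find clopen sets (U ∈ τ with X ∖ U ∈ τ):
  U = ∅, X ∖ U = {1, 2, 3, 4} — both open, so U is clopen.
  U = {1, 2, 3, 4}, X ∖ U = ∅ — both open, so U is clopen.
Only trivial clopens (∅ and X) exist, so (X, τ) is connected.
Compute connected components by grouping points that agree on all clopens:
  component: {1, 2, 3, 4}


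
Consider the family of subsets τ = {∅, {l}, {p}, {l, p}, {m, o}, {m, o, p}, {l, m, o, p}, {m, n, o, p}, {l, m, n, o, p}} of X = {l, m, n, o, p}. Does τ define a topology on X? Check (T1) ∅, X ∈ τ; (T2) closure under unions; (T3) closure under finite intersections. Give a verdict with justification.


τ is NOT a topology on X.

Axiom (T1): ∅ ∈ τ? Yes; X ∈ τ? Yes.
Axiom (T2/T3): check pairwise unions and intersections of members of τ.
Counterexample for (T2): {l} ∪ {m, o} = {l, m, o} ∉ τ. Therefore τ is NOT a topology.


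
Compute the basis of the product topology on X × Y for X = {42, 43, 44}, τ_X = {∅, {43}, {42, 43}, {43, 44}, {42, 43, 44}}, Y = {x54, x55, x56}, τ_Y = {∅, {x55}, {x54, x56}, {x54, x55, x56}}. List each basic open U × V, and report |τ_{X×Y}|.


Basis B = {∅ × ∅, {43} × {x55}, {42, 43} × {x55}, {43} × {x54, x56}, {43, 44} × {x55}, {42, 43, 44} × {x55}, {43} × {x54, x55, x56}, {42, 43} × {x54, x56}, {43, 44} × {x54, x56}, {42, 43} × {x54, x55, x56}, {42, 43, 44} × {x54, x56}, {43, 44} × {x54, x55, x56}, {42, 43, 44} × {x54, x55, x56}}; |τ_{X×Y}| = 25.

Enumerate products U × V with U ∈ τ_X, V ∈ τ_Y (deduplicated):
  ∅ × ∅ = {} (∅)
  {43} × {x55} = {(43,x55)}
  {42, 43} × {x55} = {(42,x55), (43,x55)}
  {43} × {x54, x56} = {(43,x54), (43,x56)}
  {43, 44} × {x55} = {(43,x55), (44,x55)}
  {42, 43, 44} × {x55} = {(42,x55), (43,x55), (44,x55)}
  {43} × {x54, x55, x56} = {(43,x54), (43,x55), (43,x56)}
  {42, 43} × {x54, x56} = {(42,x54), (42,x56), (43,x54), (43,x56)}
  {43, 44} × {x54, x56} = {(43,x54), (43,x56), (44,x54), (44,x56)}
  {42, 43} × {x54, x55, x56} = {(42,x54), (42,x55), (42,x56), (43,x54), (43,x55), (43,x56)}
  {42, 43, 44} × {x54, x56} = {(42,x54), (42,x56), (43,x54), (43,x56), (44,x54), (44,x56)}
  {43, 44} × {x54, x55, x56} = {(43,x54), (43,x55), (43,x56), (44,x54), (44,x55), (44,x56)}
  {42, 43, 44} × {x54, x55, x56} = {(42,x54), (42,x55), (42,x56), (43,x54), (43,x55), (43,x56), (44,x54), (44,x55), (44,x56)}
These 13 distinct sets form the basis B.
Close under arbitrary unions to get τ_{X×Y}; counting gives |τ_{X×Y}| = 25.


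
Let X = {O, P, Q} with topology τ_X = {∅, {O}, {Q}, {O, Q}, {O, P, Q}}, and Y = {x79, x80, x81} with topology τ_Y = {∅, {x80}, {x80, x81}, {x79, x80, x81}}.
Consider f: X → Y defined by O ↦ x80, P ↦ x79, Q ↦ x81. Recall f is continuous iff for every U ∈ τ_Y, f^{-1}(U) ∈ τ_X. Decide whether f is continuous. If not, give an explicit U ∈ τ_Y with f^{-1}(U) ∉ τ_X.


f IS continuous.

Compute f^{-1}(U) for each U ∈ τ_Y:
  U = ∅: f^{-1}(U) = ∅ ∈ τ_X ✓.
  U = {x80}: f^{-1}(U) = {O} ∈ τ_X ✓.
  U = {x80, x81}: f^{-1}(U) = {O, Q} ∈ τ_X ✓.
  U = {x79, x80, x81}: f^{-1}(U) = {O, P, Q} ∈ τ_X ✓.
Every preimage lies in τ_X, so f IS continuous.


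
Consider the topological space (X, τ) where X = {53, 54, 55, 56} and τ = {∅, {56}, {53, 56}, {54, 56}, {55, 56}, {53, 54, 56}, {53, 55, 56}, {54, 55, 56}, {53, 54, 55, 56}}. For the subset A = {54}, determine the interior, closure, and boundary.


int(A) = ∅, cl(A) = {54}, ∂A = {54}.

Closed sets in (X, τ) are complements of opens:
  closed(X, τ) = {∅, {53}, {54}, {55}, {53, 54}, {53, 55}, {54, 55}, {53, 54, 55}, {53, 54, 55, 56}}.
int(A) = ⋃ {U ∈ τ : U ⊆ A}. Opens contained in A: ∅.
Taking the union of these: int(A) = ∅.
cl(A) = ⋂ {C closed : A ⊆ C}. Closed sets containing A: {54}, {53, 54}, {54, 55}, {53, 54, 55}, {53, 54, 55, 56}.
Intersecting these: cl(A) = {54}.
∂A = cl(A) ∖ int(A) = {54} ∖ ∅ = {54}.


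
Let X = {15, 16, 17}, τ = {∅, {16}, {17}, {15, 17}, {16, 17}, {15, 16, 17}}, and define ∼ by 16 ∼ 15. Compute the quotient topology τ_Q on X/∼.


X/∼ = {[15=16], [17]}; |τ_Q| = 3.

Equivalence classes: [15=16], [17].
Quotient map π: X → X/∼ sends 15 ↦ [15=16], 16 ↦ [15=16], 17 ↦ [17].
For each subset V ⊆ X/∼, compute π^{-1}(V) ⊆ X and check whether π^{-1}(V) ∈ τ. V is open in τ_Q iff π^{-1}(V) ∈ τ.
  V = {}: π^{-1}(V) = ∅ ∈ τ ✓.
  V = {[15=16]}: π^{-1}(V) = {15, 16} ∉ τ ✗.
  V = {[17]}: π^{-1}(V) = {17} ∈ τ ✓.
  V = {[15=16], [17]}: π^{-1}(V) = {15, 16, 17} ∈ τ ✓.
Open sets in the quotient: τ_Q = {{}, {[17]}, {[15=16], [17]}} (3 elements).


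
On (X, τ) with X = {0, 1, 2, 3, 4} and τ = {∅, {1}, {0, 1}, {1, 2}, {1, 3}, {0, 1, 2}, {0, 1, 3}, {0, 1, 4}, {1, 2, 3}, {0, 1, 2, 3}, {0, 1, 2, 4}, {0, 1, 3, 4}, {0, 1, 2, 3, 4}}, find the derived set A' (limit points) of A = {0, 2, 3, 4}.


A' = {4}

For each x ∈ X, list the open sets U ∈ τ with x ∈ U, then check whether U ∩ (A ∖ {x}) ≠ ∅ for every such U.
  x = 0: open {0, 1} ∋ x has {0, 1} ∩ (A ∖ {0}) = ∅, so x is NOT a limit point.
  x = 1: open {1} ∋ x has {1} ∩ (A ∖ {1}) = ∅, so x is NOT a limit point.
  x = 2: open {1, 2} ∋ x has {1, 2} ∩ (A ∖ {2}) = ∅, so x is NOT a limit point.
  x = 3: open {1, 3} ∋ x has {1, 3} ∩ (A ∖ {3}) = ∅, so x is NOT a limit point.
  x = 4: opens ∋ x are {0, 1, 4}, {0, 1, 2, 4}, {0, 1, 3, 4}, {0, 1, 2, 3, 4}; each meets A ∖ {4}, so x IS a limit point.
Collecting: A' = {4}.


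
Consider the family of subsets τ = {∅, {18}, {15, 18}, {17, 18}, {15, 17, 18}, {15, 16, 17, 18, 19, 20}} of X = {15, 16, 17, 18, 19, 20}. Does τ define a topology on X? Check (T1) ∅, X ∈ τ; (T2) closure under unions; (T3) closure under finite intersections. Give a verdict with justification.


τ IS a topology on X.

Axiom (T1): ∅ ∈ τ? Yes; X ∈ τ? Yes.
Axiom (T2/T3): check pairwise unions and intersections of members of τ.
All pairwise intersections and unions checked — each lies in τ. Therefore τ satisfies (T1), (T2), (T3): it IS a topology on X.


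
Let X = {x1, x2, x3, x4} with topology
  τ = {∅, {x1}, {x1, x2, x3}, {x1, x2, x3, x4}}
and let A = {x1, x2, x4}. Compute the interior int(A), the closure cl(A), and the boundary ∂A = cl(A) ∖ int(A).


int(A) = {x1}, cl(A) = {x1, x2, x3, x4}, ∂A = {x2, x3, x4}.

Closed sets in (X, τ) are complements of opens:
  closed(X, τ) = {∅, {x4}, {x2, x3, x4}, {x1, x2, x3, x4}}.
int(A) = ⋃ {U ∈ τ : U ⊆ A}. Opens contained in A: ∅, {x1}.
Taking the union of these: int(A) = {x1}.
cl(A) = ⋂ {C closed : A ⊆ C}. Closed sets containing A: {x1, x2, x3, x4}.
Intersecting these: cl(A) = {x1, x2, x3, x4}.
∂A = cl(A) ∖ int(A) = {x1, x2, x3, x4} ∖ {x1} = {x2, x3, x4}.


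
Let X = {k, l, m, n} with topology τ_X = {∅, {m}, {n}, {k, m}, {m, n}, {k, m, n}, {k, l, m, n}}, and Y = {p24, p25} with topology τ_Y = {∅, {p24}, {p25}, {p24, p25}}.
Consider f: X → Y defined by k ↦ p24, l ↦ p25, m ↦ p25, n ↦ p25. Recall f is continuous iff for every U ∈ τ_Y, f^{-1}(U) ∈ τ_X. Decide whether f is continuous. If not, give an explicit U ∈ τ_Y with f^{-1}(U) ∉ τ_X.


f is NOT continuous.

Compute f^{-1}(U) for each U ∈ τ_Y:
  U = ∅: f^{-1}(U) = ∅ ∈ τ_X ✓.
  U = {p24}: f^{-1}(U) = {k} ∉ τ_X ✗.
  U = {p25}: f^{-1}(U) = {l, m, n} ∉ τ_X ✗.
  U = {p24, p25}: f^{-1}(U) = {k, l, m, n} ∈ τ_X ✓.
Found U = {p24} with f^{-1}(U) = {k} not in τ_X. Therefore f is NOT continuous.


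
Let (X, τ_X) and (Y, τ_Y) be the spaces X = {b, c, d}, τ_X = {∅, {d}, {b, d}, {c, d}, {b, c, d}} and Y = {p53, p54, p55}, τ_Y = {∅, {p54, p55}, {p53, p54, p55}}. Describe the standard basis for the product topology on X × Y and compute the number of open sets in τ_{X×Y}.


Basis B = {∅ × ∅, {d} × {p54, p55}, {d} × {p53, p54, p55}, {b, d} × {p54, p55}, {c, d} × {p54, p55}, {b, d} × {p53, p54, p55}, {b, c, d} × {p54, p55}, {c, d} × {p53, p54, p55}, {b, c, d} × {p53, p54, p55}}; |τ_{X×Y}| = 14.

Enumerate products U × V with U ∈ τ_X, V ∈ τ_Y (deduplicated):
  ∅ × ∅ = {} (∅)
  {d} × {p54, p55} = {(d,p54), (d,p55)}
  {d} × {p53, p54, p55} = {(d,p53), (d,p54), (d,p55)}
  {b, d} × {p54, p55} = {(b,p54), (b,p55), (d,p54), (d,p55)}
  {c, d} × {p54, p55} = {(c,p54), (c,p55), (d,p54), (d,p55)}
  {b, d} × {p53, p54, p55} = {(b,p53), (b,p54), (b,p55), (d,p53), (d,p54), (d,p55)}
  {b, c, d} × {p54, p55} = {(b,p54), (b,p55), (c,p54), (c,p55), (d,p54), (d,p55)}
  {c, d} × {p53, p54, p55} = {(c,p53), (c,p54), (c,p55), (d,p53), (d,p54), (d,p55)}
  {b, c, d} × {p53, p54, p55} = {(b,p53), (b,p54), (b,p55), (c,p53), (c,p54), (c,p55), (d,p53), (d,p54), (d,p55)}
These 9 distinct sets form the basis B.
Close under arbitrary unions to get τ_{X×Y}; counting gives |τ_{X×Y}| = 14.


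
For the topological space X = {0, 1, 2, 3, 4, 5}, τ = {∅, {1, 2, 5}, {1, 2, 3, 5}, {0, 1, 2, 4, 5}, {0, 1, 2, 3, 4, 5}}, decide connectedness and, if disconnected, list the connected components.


(X, τ) is connected.

Find clopen sets (U ∈ τ with X ∖ U ∈ τ):
  U = ∅, X ∖ U = {0, 1, 2, 3, 4, 5} — both open, so U is clopen.
  U = {0, 1, 2, 3, 4, 5}, X ∖ U = ∅ — both open, so U is clopen.
Only trivial clopens (∅ and X) exist, so (X, τ) is connected.
Compute connected components by grouping points that agree on all clopens:
  component: {0, 1, 2, 3, 4, 5}


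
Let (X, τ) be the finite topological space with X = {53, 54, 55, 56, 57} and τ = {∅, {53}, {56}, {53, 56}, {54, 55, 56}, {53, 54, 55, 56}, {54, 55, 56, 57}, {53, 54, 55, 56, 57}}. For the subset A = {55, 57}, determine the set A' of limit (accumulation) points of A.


A' = {54, 57}

For each x ∈ X, list the open sets U ∈ τ with x ∈ U, then check whether U ∩ (A ∖ {x}) ≠ ∅ for every such U.
  x = 53: open {53} ∋ x has {53} ∩ (A ∖ {53}) = ∅, so x is NOT a limit point.
  x = 54: opens ∋ x are {54, 55, 56}, {53, 54, 55, 56}, {54, 55, 56, 57}, {53, 54, 55, 56, 57}; each meets A ∖ {54}, so x IS a limit point.
  x = 55: open {54, 55, 56} ∋ x has {54, 55, 56} ∩ (A ∖ {55}) = ∅, so x is NOT a limit point.
  x = 56: open {56} ∋ x has {56} ∩ (A ∖ {56}) = ∅, so x is NOT a limit point.
  x = 57: opens ∋ x are {54, 55, 56, 57}, {53, 54, 55, 56, 57}; each meets A ∖ {57}, so x IS a limit point.
Collecting: A' = {54, 57}.


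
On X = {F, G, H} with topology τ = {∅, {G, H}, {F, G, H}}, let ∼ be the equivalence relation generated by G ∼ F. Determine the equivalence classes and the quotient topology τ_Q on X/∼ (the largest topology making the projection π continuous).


X/∼ = {[F=G], [H]}; |τ_Q| = 2.

Equivalence classes: [F=G], [H].
Quotient map π: X → X/∼ sends F ↦ [F=G], G ↦ [F=G], H ↦ [H].
For each subset V ⊆ X/∼, compute π^{-1}(V) ⊆ X and check whether π^{-1}(V) ∈ τ. V is open in τ_Q iff π^{-1}(V) ∈ τ.
  V = {}: π^{-1}(V) = ∅ ∈ τ ✓.
  V = {[F=G]}: π^{-1}(V) = {F, G} ∉ τ ✗.
  V = {[H]}: π^{-1}(V) = {H} ∉ τ ✗.
  V = {[F=G], [H]}: π^{-1}(V) = {F, G, H} ∈ τ ✓.
Open sets in the quotient: τ_Q = {{}, {[F=G], [H]}} (2 elements).


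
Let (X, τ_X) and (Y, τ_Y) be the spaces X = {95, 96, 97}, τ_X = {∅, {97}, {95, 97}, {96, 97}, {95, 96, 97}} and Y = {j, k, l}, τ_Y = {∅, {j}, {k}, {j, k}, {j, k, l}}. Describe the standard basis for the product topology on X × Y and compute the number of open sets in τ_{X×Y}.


Basis B = {∅ × ∅, {97} × {j}, {97} × {k}, {95, 97} × {j}, {95, 97} × {k}, {96, 97} × {j}, {96, 97} × {k}, {97} × {j, k}, {95, 96, 97} × {j}, {95, 96, 97} × {k}, {97} × {j, k, l}, {95, 97} × {j, k}, {96, 97} × {j, k}, {95, 97} × {j, k, l}, {95, 96, 97} × {j, k}, {96, 97} × {j, k, l}, {95, 96, 97} × {j, k, l}}; |τ_{X×Y}| = 50.

Enumerate products U × V with U ∈ τ_X, V ∈ τ_Y (deduplicated):
  ∅ × ∅ = {} (∅)
  {97} × {j} = {(97,j)}
  {97} × {k} = {(97,k)}
  {95, 97} × {j} = {(95,j), (97,j)}
  {95, 97} × {k} = {(95,k), (97,k)}
  {96, 97} × {j} = {(96,j), (97,j)}
  {96, 97} × {k} = {(96,k), (97,k)}
  {97} × {j, k} = {(97,j), (97,k)}
  {95, 96, 97} × {j} = {(95,j), (96,j), (97,j)}
  {95, 96, 97} × {k} = {(95,k), (96,k), (97,k)}
  {97} × {j, k, l} = {(97,j), (97,k), (97,l)}
  {95, 97} × {j, k} = {(95,j), (95,k), (97,j), (97,k)}
  {96, 97} × {j, k} = {(96,j), (96,k), (97,j), (97,k)}
  {95, 97} × {j, k, l} = {(95,j), (95,k), (95,l), (97,j), (97,k), (97,l)}
  {95, 96, 97} × {j, k} = {(95,j), (95,k), (96,j), (96,k), (97,j), (97,k)}
  {96, 97} × {j, k, l} = {(96,j), (96,k), (96,l), (97,j), (97,k), (97,l)}
  {95, 96, 97} × {j, k, l} = {(95,j), (95,k), (95,l), (96,j), (96,k), (96,l), (97,j), (97,k), (97,l)}
These 17 distinct sets form the basis B.
Close under arbitrary unions to get τ_{X×Y}; counting gives |τ_{X×Y}| = 50.


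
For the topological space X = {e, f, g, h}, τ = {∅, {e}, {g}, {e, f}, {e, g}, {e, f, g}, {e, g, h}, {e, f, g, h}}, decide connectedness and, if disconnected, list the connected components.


(X, τ) is connected.

Find clopen sets (U ∈ τ with X ∖ U ∈ τ):
  U = ∅, X ∖ U = {e, f, g, h} — both open, so U is clopen.
  U = {e, f, g, h}, X ∖ U = ∅ — both open, so U is clopen.
Only trivial clopens (∅ and X) exist, so (X, τ) is connected.
Compute connected components by grouping points that agree on all clopens:
  component: {e, f, g, h}


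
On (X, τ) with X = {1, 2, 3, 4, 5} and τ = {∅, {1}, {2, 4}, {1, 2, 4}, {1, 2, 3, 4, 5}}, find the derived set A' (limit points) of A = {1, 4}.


A' = {2, 3, 5}

For each x ∈ X, list the open sets U ∈ τ with x ∈ U, then check whether U ∩ (A ∖ {x}) ≠ ∅ for every such U.
  x = 1: open {1} ∋ x has {1} ∩ (A ∖ {1}) = ∅, so x is NOT a limit point.
  x = 2: opens ∋ x are {2, 4}, {1, 2, 4}, {1, 2, 3, 4, 5}; each meets A ∖ {2}, so x IS a limit point.
  x = 3: opens ∋ x are {1, 2, 3, 4, 5}; each meets A ∖ {3}, so x IS a limit point.
  x = 4: open {2, 4} ∋ x has {2, 4} ∩ (A ∖ {4}) = ∅, so x is NOT a limit point.
  x = 5: opens ∋ x are {1, 2, 3, 4, 5}; each meets A ∖ {5}, so x IS a limit point.
Collecting: A' = {2, 3, 5}.


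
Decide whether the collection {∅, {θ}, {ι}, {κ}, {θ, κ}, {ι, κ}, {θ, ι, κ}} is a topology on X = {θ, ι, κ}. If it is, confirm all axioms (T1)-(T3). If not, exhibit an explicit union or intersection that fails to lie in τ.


τ is NOT a topology on X.

Axiom (T1): ∅ ∈ τ? Yes; X ∈ τ? Yes.
Axiom (T2/T3): check pairwise unions and intersections of members of τ.
Counterexample for (T2): {θ} ∪ {ι} = {θ, ι} ∉ τ. Therefore τ is NOT a topology.


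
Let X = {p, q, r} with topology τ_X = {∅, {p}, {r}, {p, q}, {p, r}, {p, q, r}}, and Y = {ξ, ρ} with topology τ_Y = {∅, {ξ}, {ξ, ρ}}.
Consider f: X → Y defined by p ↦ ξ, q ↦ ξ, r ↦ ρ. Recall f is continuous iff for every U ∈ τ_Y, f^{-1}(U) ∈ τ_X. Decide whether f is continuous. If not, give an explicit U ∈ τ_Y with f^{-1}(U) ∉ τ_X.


f IS continuous.

Compute f^{-1}(U) for each U ∈ τ_Y:
  U = ∅: f^{-1}(U) = ∅ ∈ τ_X ✓.
  U = {ξ}: f^{-1}(U) = {p, q} ∈ τ_X ✓.
  U = {ξ, ρ}: f^{-1}(U) = {p, q, r} ∈ τ_X ✓.
Every preimage lies in τ_X, so f IS continuous.


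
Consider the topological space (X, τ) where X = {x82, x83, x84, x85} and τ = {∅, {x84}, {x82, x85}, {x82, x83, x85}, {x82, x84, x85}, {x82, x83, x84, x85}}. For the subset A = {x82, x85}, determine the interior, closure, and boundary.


int(A) = {x82, x85}, cl(A) = {x82, x83, x85}, ∂A = {x83}.

Closed sets in (X, τ) are complements of opens:
  closed(X, τ) = {∅, {x83}, {x84}, {x83, x84}, {x82, x83, x85}, {x82, x83, x84, x85}}.
int(A) = ⋃ {U ∈ τ : U ⊆ A}. Opens contained in A: ∅, {x82, x85}.
Taking the union of these: int(A) = {x82, x85}.
cl(A) = ⋂ {C closed : A ⊆ C}. Closed sets containing A: {x82, x83, x85}, {x82, x83, x84, x85}.
Intersecting these: cl(A) = {x82, x83, x85}.
∂A = cl(A) ∖ int(A) = {x82, x83, x85} ∖ {x82, x85} = {x83}.


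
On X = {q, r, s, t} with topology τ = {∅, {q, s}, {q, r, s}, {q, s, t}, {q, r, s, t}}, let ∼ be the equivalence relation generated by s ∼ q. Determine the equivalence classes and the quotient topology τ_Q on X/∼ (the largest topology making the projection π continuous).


X/∼ = {[q=s], [r], [t]}; |τ_Q| = 5.

Equivalence classes: [q=s], [r], [t].
Quotient map π: X → X/∼ sends q ↦ [q=s], r ↦ [r], s ↦ [q=s], t ↦ [t].
For each subset V ⊆ X/∼, compute π^{-1}(V) ⊆ X and check whether π^{-1}(V) ∈ τ. V is open in τ_Q iff π^{-1}(V) ∈ τ.
  V = {}: π^{-1}(V) = ∅ ∈ τ ✓.
  V = {[q=s]}: π^{-1}(V) = {q, s} ∈ τ ✓.
  V = {[r]}: π^{-1}(V) = {r} ∉ τ ✗.
  V = {[q=s], [r]}: π^{-1}(V) = {q, r, s} ∈ τ ✓.
  V = {[t]}: π^{-1}(V) = {t} ∉ τ ✗.
  V = {[q=s], [t]}: π^{-1}(V) = {q, s, t} ∈ τ ✓.
  V = {[r], [t]}: π^{-1}(V) = {r, t} ∉ τ ✗.
  V = {[q=s], [r], [t]}: π^{-1}(V) = {q, r, s, t} ∈ τ ✓.
Open sets in the quotient: τ_Q = {{}, {[q=s]}, {[q=s], [r]}, {[q=s], [t]}, {[q=s], [r], [t]}} (5 elements).


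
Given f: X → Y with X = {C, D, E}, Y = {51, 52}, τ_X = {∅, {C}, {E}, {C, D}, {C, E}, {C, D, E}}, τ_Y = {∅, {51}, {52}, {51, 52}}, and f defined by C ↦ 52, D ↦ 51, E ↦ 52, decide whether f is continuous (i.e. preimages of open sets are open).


f is NOT continuous.

Compute f^{-1}(U) for each U ∈ τ_Y:
  U = ∅: f^{-1}(U) = ∅ ∈ τ_X ✓.
  U = {51}: f^{-1}(U) = {D} ∉ τ_X ✗.
  U = {52}: f^{-1}(U) = {C, E} ∈ τ_X ✓.
  U = {51, 52}: f^{-1}(U) = {C, D, E} ∈ τ_X ✓.
Found U = {51} with f^{-1}(U) = {D} not in τ_X. Therefore f is NOT continuous.


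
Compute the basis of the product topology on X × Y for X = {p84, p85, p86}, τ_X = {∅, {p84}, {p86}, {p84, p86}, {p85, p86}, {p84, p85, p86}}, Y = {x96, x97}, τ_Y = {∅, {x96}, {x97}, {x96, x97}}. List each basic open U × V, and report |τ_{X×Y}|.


Basis B = {∅ × ∅, {p84} × {x96}, {p84} × {x97}, {p86} × {x96}, {p86} × {x97}, {p84} × {x96, x97}, {p84, p86} × {x96}, {p84, p86} × {x97}, {p85, p86} × {x96}, {p85, p86} × {x97}, {p86} × {x96, x97}, {p84, p85, p86} × {x96}, {p84, p85, p86} × {x97}, {p84, p86} × {x96, x97}, {p85, p86} × {x96, x97}, {p84, p85, p86} × {x96, x97}}; |τ_{X×Y}| = 36.

Enumerate products U × V with U ∈ τ_X, V ∈ τ_Y (deduplicated):
  ∅ × ∅ = {} (∅)
  {p84} × {x96} = {(p84,x96)}
  {p84} × {x97} = {(p84,x97)}
  {p86} × {x96} = {(p86,x96)}
  {p86} × {x97} = {(p86,x97)}
  {p84} × {x96, x97} = {(p84,x96), (p84,x97)}
  {p84, p86} × {x96} = {(p84,x96), (p86,x96)}
  {p84, p86} × {x97} = {(p84,x97), (p86,x97)}
  {p85, p86} × {x96} = {(p85,x96), (p86,x96)}
  {p85, p86} × {x97} = {(p85,x97), (p86,x97)}
  {p86} × {x96, x97} = {(p86,x96), (p86,x97)}
  {p84, p85, p86} × {x96} = {(p84,x96), (p85,x96), (p86,x96)}
  {p84, p85, p86} × {x97} = {(p84,x97), (p85,x97), (p86,x97)}
  {p84, p86} × {x96, x97} = {(p84,x96), (p84,x97), (p86,x96), (p86,x97)}
  {p85, p86} × {x96, x97} = {(p85,x96), (p85,x97), (p86,x96), (p86,x97)}
  {p84, p85, p86} × {x96, x97} = {(p84,x96), (p84,x97), (p85,x96), (p85,x97), (p86,x96), (p86,x97)}
These 16 distinct sets form the basis B.
Close under arbitrary unions to get τ_{X×Y}; counting gives |τ_{X×Y}| = 36.


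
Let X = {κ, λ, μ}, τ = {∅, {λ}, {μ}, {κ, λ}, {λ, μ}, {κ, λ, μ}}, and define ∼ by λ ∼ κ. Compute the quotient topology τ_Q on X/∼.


X/∼ = {[κ=λ], [μ]}; |τ_Q| = 4.

Equivalence classes: [κ=λ], [μ].
Quotient map π: X → X/∼ sends κ ↦ [κ=λ], λ ↦ [κ=λ], μ ↦ [μ].
For each subset V ⊆ X/∼, compute π^{-1}(V) ⊆ X and check whether π^{-1}(V) ∈ τ. V is open in τ_Q iff π^{-1}(V) ∈ τ.
  V = {}: π^{-1}(V) = ∅ ∈ τ ✓.
  V = {[κ=λ]}: π^{-1}(V) = {κ, λ} ∈ τ ✓.
  V = {[μ]}: π^{-1}(V) = {μ} ∈ τ ✓.
  V = {[κ=λ], [μ]}: π^{-1}(V) = {κ, λ, μ} ∈ τ ✓.
Open sets in the quotient: τ_Q = {{}, {[κ=λ]}, {[μ]}, {[κ=λ], [μ]}} (4 elements).
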